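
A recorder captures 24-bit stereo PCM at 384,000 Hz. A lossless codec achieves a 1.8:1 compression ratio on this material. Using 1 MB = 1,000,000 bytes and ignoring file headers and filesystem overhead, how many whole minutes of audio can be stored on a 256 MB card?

Uncompressed byte rate = 384,000 × 3 × 2 = 2,304,000 bytes/s.
After 1.8:1 compression, effective rate ≈ 1280000 bytes/s.
Capacity = 256 × 1,000,000 = 256,000,000 bytes.
256,000,000 / effective rate ≈ 200 s → 3 minutes.

3 minutes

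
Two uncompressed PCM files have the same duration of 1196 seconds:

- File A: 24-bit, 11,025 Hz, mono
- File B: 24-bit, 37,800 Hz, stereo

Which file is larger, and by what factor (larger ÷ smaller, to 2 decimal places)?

File B, by a factor of 6.86

File A: 11,025 × 3 × 1 = 33,075 bytes/s.
File B: 37,800 × 3 × 2 = 226,800 bytes/s.
File B is larger; ratio = 271,252,800 / 39,557,700 = 6.86.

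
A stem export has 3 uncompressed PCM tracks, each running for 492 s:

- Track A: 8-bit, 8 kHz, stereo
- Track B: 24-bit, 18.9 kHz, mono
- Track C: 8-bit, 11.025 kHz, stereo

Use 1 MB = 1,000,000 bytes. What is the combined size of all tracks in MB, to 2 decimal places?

Track A: 8,000 × 492 × 1 × 2 = 7,872,000 bytes.
Track B: 18,900 × 492 × 3 × 1 = 27,896,400 bytes.
Track C: 11,025 × 492 × 1 × 2 = 10,848,600 bytes.
Total = 46,617,000 bytes = 46.62 MB.

46.62 MB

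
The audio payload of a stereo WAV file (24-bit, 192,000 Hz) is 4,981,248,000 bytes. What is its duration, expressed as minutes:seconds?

72:04

Byte rate = 192,000 × 3 × 2 = 1,152,000 bytes/s.
Duration = 4,981,248,000 / 1,152,000 = 4,324 s.
4,324 s = 72:04.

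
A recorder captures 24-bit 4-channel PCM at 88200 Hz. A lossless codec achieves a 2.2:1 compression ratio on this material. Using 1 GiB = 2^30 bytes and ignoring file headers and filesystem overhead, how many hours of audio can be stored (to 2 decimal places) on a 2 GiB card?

1.24 hours

Uncompressed byte rate = 88,200 × 3 × 4 = 1,058,400 bytes/s.
After 2.2:1 compression, effective rate ≈ 481090.91 bytes/s.
Capacity = 2 × 1,073,741,824 = 2,147,483,648 bytes.
2,147,483,648 / effective rate ≈ 4463.78 s → 1.24 hours.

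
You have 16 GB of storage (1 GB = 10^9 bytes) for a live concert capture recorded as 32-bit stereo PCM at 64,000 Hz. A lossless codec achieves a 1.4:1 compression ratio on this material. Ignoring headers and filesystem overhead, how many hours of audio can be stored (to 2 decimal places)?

12.15 hours

Uncompressed byte rate = 64,000 × 4 × 2 = 512,000 bytes/s.
After 1.4:1 compression, effective rate ≈ 365714.29 bytes/s.
Capacity = 16 × 1,000,000,000 = 16,000,000,000 bytes.
16,000,000,000 / effective rate ≈ 43750 s → 12.15 hours.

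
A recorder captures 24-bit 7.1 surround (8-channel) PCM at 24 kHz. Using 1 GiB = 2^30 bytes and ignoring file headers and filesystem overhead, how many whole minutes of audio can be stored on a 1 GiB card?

Uncompressed byte rate = 24,000 × 3 × 8 = 576,000 bytes/s.
Capacity = 1 × 1,073,741,824 = 1,073,741,824 bytes.
1,073,741,824 / 576,000 ≈ 1864.14 s → 31 minutes.

31 minutes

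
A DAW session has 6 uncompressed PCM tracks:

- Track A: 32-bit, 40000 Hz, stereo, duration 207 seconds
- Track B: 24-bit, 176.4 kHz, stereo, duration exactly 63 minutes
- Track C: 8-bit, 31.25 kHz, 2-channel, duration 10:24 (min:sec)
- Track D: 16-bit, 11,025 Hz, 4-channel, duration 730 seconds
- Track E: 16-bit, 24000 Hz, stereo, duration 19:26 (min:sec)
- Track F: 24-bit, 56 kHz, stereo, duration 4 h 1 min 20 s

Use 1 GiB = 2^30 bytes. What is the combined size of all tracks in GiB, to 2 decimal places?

8.52 GiB

Track A: 40,000 × 207 × 4 × 2 = 66,240,000 bytes.
Track B: exactly 63 minutes = 3,780 s; 176,400 × 3,780 × 3 × 2 = 4,000,752,000 bytes.
Track C: 10:24 (min:sec) = 624 s; 31,250 × 624 × 1 × 2 = 39,000,000 bytes.
Track D: 11,025 × 730 × 2 × 4 = 64,386,000 bytes.
Track E: 19:26 (min:sec) = 1,166 s; 24,000 × 1,166 × 2 × 2 = 111,936,000 bytes.
Track F: 4 h 1 min 20 s = 14,480 s; 56,000 × 14,480 × 3 × 2 = 4,865,280,000 bytes.
Total = 9,147,594,000 bytes = 8.52 GiB.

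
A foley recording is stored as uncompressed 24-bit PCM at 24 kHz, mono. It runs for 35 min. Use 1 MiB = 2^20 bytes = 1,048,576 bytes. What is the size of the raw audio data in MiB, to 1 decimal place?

Duration = 35 min = 2,100 s.
Bytes = 24,000 samples/s × 2,100 s × 3 bytes/sample × 1 ch = 151,200,000 bytes.
151,200,000 / 1,048,576 = 144.2 MiB.

144.2 MiB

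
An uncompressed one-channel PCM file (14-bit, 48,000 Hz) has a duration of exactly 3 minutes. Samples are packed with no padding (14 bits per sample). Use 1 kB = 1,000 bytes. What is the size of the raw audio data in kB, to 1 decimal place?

Duration = exactly 3 minutes = 180 s.
Bits = 48,000 × 180 × 14 × 1 = 120,960,000 bits = 15,120,000 bytes.
15,120,000 / 1,000 = 15120.0 kB.

15120.0 kB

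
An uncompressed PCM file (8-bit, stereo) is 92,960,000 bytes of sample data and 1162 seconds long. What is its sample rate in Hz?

Bytes = sample_rate × seconds × bytes_per_sample × channels.
sample_rate = 92,960,000 / (1,162 × 1 × 2) = 92,960,000 / 2,324 = 40,000 Hz.

40,000 Hz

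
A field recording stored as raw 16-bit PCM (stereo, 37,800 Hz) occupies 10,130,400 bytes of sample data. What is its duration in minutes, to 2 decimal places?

1.12 minutes

Byte rate = 37,800 × 2 × 2 = 151,200 bytes/s.
Duration = 10,130,400 / 151,200 = 67 s.
67 s / 60 = 1.12 minutes.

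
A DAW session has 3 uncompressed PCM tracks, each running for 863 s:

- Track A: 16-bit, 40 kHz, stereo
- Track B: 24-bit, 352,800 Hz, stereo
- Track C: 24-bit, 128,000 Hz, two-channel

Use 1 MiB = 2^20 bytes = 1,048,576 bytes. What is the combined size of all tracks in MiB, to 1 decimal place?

2505.9 MiB

Track A: 40,000 × 863 × 2 × 2 = 138,080,000 bytes.
Track B: 352,800 × 863 × 3 × 2 = 1,826,798,400 bytes.
Track C: 128,000 × 863 × 3 × 2 = 662,784,000 bytes.
Total = 2,627,662,400 bytes = 2505.9 MiB.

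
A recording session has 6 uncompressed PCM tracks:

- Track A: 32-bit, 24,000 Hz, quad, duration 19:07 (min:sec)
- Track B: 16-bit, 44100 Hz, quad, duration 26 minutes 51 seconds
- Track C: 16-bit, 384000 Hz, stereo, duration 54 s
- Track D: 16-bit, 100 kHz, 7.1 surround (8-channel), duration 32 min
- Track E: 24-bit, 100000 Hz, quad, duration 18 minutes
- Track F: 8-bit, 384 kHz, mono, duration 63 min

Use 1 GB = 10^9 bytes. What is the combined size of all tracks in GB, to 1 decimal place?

Track A: 19:07 (min:sec) = 1,147 s; 24,000 × 1,147 × 4 × 4 = 440,448,000 bytes.
Track B: 26 minutes 51 seconds = 1,611 s; 44,100 × 1,611 × 2 × 4 = 568,360,800 bytes.
Track C: 384,000 × 54 × 2 × 2 = 82,944,000 bytes.
Track D: 32 min = 1,920 s; 100,000 × 1,920 × 2 × 8 = 3,072,000,000 bytes.
Track E: 18 minutes = 1,080 s; 100,000 × 1,080 × 3 × 4 = 1,296,000,000 bytes.
Track F: 63 min = 3,780 s; 384,000 × 3,780 × 1 × 1 = 1,451,520,000 bytes.
Total = 6,911,272,800 bytes = 6.9 GB.

6.9 GB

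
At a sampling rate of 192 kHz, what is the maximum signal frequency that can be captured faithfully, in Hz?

Nyquist frequency = sample rate / 2 = 192,000 / 2 = 96,000 Hz.

96,000 Hz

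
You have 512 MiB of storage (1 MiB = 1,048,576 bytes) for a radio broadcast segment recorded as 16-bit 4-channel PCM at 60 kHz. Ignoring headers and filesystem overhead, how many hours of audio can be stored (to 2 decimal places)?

0.31 hours

Uncompressed byte rate = 60,000 × 2 × 4 = 480,000 bytes/s.
Capacity = 512 × 1,048,576 = 536,870,912 bytes.
536,870,912 / 480,000 ≈ 1118.48 s → 0.31 hours.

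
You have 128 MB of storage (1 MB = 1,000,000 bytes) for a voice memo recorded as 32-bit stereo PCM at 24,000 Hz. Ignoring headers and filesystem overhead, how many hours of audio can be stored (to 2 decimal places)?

0.19 hours

Uncompressed byte rate = 24,000 × 4 × 2 = 192,000 bytes/s.
Capacity = 128 × 1,000,000 = 128,000,000 bytes.
128,000,000 / 192,000 ≈ 666.67 s → 0.19 hours.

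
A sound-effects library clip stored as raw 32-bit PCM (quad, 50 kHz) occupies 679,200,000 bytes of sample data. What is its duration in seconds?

Byte rate = 50,000 × 4 × 4 = 800,000 bytes/s.
Duration = 679,200,000 / 800,000 = 849 s.

849 seconds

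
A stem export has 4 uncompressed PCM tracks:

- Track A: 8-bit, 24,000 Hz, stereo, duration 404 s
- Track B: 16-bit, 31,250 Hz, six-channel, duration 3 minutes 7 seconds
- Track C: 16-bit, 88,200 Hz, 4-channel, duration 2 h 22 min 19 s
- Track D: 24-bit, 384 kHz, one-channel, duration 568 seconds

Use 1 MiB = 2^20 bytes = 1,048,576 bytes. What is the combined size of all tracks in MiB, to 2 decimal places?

6455.39 MiB

Track A: 24,000 × 404 × 1 × 2 = 19,392,000 bytes.
Track B: 3 minutes 7 seconds = 187 s; 31,250 × 187 × 2 × 6 = 70,125,000 bytes.
Track C: 2 h 22 min 19 s = 8,539 s; 88,200 × 8,539 × 2 × 4 = 6,025,118,400 bytes.
Track D: 384,000 × 568 × 3 × 1 = 654,336,000 bytes.
Total = 6,768,971,400 bytes = 6455.39 MiB.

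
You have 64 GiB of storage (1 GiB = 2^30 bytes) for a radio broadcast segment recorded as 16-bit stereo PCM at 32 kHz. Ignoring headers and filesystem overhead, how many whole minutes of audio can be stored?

Uncompressed byte rate = 32,000 × 2 × 2 = 128,000 bytes/s.
Capacity = 64 × 1,073,741,824 = 68,719,476,736 bytes.
68,719,476,736 / 128,000 ≈ 536870.91 s → 8,947 minutes.

8,947 minutes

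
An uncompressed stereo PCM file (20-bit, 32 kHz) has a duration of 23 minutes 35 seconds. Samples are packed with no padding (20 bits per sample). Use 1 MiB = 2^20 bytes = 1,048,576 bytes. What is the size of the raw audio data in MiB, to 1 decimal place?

215.9 MiB

Duration = 23 minutes 35 seconds = 1,415 s.
Bits = 32,000 × 1,415 × 20 × 2 = 1,811,200,000 bits = 226,400,000 bytes.
226,400,000 / 1,048,576 = 215.9 MiB.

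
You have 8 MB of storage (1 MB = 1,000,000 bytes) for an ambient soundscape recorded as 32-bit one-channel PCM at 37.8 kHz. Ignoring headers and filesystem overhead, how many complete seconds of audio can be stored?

52 seconds

Uncompressed byte rate = 37,800 × 4 × 1 = 151,200 bytes/s.
Capacity = 8 × 1,000,000 = 8,000,000 bytes.
8,000,000 / 151,200 ≈ 52.91 s → 52 seconds.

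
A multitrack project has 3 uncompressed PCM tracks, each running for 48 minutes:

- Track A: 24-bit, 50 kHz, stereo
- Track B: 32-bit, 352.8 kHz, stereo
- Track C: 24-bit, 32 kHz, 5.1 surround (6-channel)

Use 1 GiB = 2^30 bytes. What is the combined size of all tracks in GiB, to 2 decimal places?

9.92 GiB

48 minutes = 2,880 s.
Track A: 50,000 × 2,880 × 3 × 2 = 864,000,000 bytes.
Track B: 352,800 × 2,880 × 4 × 2 = 8,128,512,000 bytes.
Track C: 32,000 × 2,880 × 3 × 6 = 1,658,880,000 bytes.
Total = 10,651,392,000 bytes = 9.92 GiB.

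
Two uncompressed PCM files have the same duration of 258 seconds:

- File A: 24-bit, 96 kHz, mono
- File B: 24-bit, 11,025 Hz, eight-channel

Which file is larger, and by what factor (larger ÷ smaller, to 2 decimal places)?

File A: 96,000 × 3 × 1 = 288,000 bytes/s.
File B: 11,025 × 3 × 8 = 264,600 bytes/s.
File A is larger; ratio = 74,304,000 / 68,266,800 = 1.09.

File A, by a factor of 1.09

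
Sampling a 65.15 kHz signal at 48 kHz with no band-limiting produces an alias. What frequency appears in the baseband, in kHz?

Nyquist = 48,000/2 = 24,000 Hz; 65,150 Hz exceeds it.
Alias = |65,150 − 1×48,000| = |65,150 − 48,000| = 17,150 Hz = 17.15 kHz.

17.15 kHz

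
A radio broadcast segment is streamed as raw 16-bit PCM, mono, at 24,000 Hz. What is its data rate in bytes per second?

48,000 bytes/s

Bit rate = 24,000 × 16 × 1 = 384,000 bits/s.
384,000 / 8 = 48,000 bytes/s.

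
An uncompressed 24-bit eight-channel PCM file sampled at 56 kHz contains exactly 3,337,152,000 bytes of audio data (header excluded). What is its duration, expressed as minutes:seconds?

41:23

Byte rate = 56,000 × 3 × 8 = 1,344,000 bytes/s.
Duration = 3,337,152,000 / 1,344,000 = 2,483 s.
2,483 s = 41:23.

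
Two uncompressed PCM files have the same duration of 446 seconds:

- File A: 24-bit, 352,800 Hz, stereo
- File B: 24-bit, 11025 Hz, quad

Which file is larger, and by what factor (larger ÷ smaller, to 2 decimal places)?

File A: 352,800 × 3 × 2 = 2,116,800 bytes/s.
File B: 11,025 × 3 × 4 = 132,300 bytes/s.
File A is larger; ratio = 944,092,800 / 59,005,800 = 16.00.

File A, by a factor of 16.00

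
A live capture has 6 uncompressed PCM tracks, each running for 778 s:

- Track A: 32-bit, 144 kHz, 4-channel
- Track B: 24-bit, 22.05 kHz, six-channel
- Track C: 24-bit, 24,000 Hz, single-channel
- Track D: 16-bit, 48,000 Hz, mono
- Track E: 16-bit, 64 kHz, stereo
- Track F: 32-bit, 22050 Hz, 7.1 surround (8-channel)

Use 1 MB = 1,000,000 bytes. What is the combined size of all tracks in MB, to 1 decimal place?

2980.1 MB

Track A: 144,000 × 778 × 4 × 4 = 1,792,512,000 bytes.
Track B: 22,050 × 778 × 3 × 6 = 308,788,200 bytes.
Track C: 24,000 × 778 × 3 × 1 = 56,016,000 bytes.
Track D: 48,000 × 778 × 2 × 1 = 74,688,000 bytes.
Track E: 64,000 × 778 × 2 × 2 = 199,168,000 bytes.
Track F: 22,050 × 778 × 4 × 8 = 548,956,800 bytes.
Total = 2,980,129,000 bytes = 2980.1 MB.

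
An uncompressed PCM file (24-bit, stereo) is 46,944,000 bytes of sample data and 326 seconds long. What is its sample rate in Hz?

24,000 Hz

Bytes = sample_rate × seconds × bytes_per_sample × channels.
sample_rate = 46,944,000 / (326 × 3 × 2) = 46,944,000 / 1,956 = 24,000 Hz.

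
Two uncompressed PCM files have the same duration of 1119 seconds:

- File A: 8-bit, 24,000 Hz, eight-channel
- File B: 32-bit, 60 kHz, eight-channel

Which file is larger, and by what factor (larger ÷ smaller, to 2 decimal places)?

File A: 24,000 × 1 × 8 = 192,000 bytes/s.
File B: 60,000 × 4 × 8 = 1,920,000 bytes/s.
File B is larger; ratio = 2,148,480,000 / 214,848,000 = 10.00.

File B, by a factor of 10.00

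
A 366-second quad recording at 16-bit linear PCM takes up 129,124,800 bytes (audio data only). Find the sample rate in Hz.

Bytes = sample_rate × seconds × bytes_per_sample × channels.
sample_rate = 129,124,800 / (366 × 2 × 4) = 129,124,800 / 2,928 = 44,100 Hz.

44,100 Hz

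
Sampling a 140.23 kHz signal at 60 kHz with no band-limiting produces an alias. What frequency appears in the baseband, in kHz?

20.23 kHz

Nyquist = 60,000/2 = 30,000 Hz; 140,230 Hz exceeds it.
Alias = |140,230 − 2×60,000| = |140,230 − 120,000| = 20,230 Hz = 20.23 kHz.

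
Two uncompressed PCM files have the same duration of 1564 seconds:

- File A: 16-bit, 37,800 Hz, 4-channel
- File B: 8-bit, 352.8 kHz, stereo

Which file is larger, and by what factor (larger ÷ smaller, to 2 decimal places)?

File B, by a factor of 2.33

File A: 37,800 × 2 × 4 = 302,400 bytes/s.
File B: 352,800 × 1 × 2 = 705,600 bytes/s.
File B is larger; ratio = 1,103,558,400 / 472,953,600 = 2.33.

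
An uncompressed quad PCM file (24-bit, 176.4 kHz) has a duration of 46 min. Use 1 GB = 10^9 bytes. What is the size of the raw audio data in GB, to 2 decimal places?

Duration = 46 min = 2,760 s.
Bytes = 176,400 samples/s × 2,760 s × 3 bytes/sample × 4 ch = 5,842,368,000 bytes.
5,842,368,000 / 1,000,000,000 = 5.84 GB.

5.84 GB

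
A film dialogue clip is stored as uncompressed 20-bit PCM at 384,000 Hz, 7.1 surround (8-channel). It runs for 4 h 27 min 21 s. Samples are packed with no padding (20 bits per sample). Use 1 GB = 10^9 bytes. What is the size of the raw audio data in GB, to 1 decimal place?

Duration = 4 h 27 min 21 s = 16,041 s.
Bits = 384,000 × 16,041 × 20 × 8 = 985,559,040,000 bits = 123,194,880,000 bytes.
123,194,880,000 / 1,000,000,000 = 123.2 GB.

123.2 GB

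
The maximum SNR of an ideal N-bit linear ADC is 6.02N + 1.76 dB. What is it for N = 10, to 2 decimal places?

6.02 × 10 + 1.76 = 61.96 dB.

61.96 dB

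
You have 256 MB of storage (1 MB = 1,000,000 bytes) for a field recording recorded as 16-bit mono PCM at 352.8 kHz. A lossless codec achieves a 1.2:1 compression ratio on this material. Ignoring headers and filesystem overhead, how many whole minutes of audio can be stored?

7 minutes

Uncompressed byte rate = 352,800 × 2 × 1 = 705,600 bytes/s.
After 1.2:1 compression, effective rate ≈ 588000 bytes/s.
Capacity = 256 × 1,000,000 = 256,000,000 bytes.
256,000,000 / effective rate ≈ 435.37 s → 7 minutes.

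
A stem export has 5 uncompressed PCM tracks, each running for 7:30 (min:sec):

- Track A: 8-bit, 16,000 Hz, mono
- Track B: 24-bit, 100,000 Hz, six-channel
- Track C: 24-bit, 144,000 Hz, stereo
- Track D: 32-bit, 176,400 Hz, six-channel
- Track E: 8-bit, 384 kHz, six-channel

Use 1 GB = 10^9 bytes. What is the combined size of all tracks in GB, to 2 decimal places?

4.15 GB

7:30 (min:sec) = 450 s.
Track A: 16,000 × 450 × 1 × 1 = 7,200,000 bytes.
Track B: 100,000 × 450 × 3 × 6 = 810,000,000 bytes.
Track C: 144,000 × 450 × 3 × 2 = 388,800,000 bytes.
Track D: 176,400 × 450 × 4 × 6 = 1,905,120,000 bytes.
Track E: 384,000 × 450 × 1 × 6 = 1,036,800,000 bytes.
Total = 4,147,920,000 bytes = 4.15 GB.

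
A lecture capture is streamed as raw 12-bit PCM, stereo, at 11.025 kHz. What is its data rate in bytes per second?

33,075 bytes/s

Bit rate = 11,025 × 12 × 2 = 264,600 bits/s.
264,600 / 8 = 33,075 bytes/s.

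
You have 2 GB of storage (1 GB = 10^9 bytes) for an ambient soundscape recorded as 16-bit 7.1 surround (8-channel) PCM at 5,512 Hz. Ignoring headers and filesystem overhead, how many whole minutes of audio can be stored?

377 minutes

Uncompressed byte rate = 5,512 × 2 × 8 = 88,192 bytes/s.
Capacity = 2 × 1,000,000,000 = 2,000,000,000 bytes.
2,000,000,000 / 88,192 ≈ 22677.79 s → 377 minutes.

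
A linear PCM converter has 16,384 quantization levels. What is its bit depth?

log2(16,384) = 14.

14 bits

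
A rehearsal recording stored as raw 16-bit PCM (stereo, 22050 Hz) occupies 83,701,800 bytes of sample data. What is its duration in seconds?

Byte rate = 22,050 × 2 × 2 = 88,200 bytes/s.
Duration = 83,701,800 / 88,200 = 949 s.

949 seconds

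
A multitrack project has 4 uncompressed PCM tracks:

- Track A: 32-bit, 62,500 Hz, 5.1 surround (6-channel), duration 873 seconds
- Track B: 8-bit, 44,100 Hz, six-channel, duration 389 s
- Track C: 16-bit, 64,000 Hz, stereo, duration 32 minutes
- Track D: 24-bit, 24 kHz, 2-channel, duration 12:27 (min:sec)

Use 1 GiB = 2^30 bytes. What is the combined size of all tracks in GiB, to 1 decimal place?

Track A: 62,500 × 873 × 4 × 6 = 1,309,500,000 bytes.
Track B: 44,100 × 389 × 1 × 6 = 102,929,400 bytes.
Track C: 32 minutes = 1,920 s; 64,000 × 1,920 × 2 × 2 = 491,520,000 bytes.
Track D: 12:27 (min:sec) = 747 s; 24,000 × 747 × 3 × 2 = 107,568,000 bytes.
Total = 2,011,517,400 bytes = 1.9 GiB.

1.9 GiB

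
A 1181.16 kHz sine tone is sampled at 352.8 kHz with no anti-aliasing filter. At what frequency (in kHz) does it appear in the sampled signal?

122.76 kHz

Nyquist = 352,800/2 = 176,400 Hz; 1,181,160 Hz exceeds it.
Alias = |1,181,160 − 3×352,800| = |1,181,160 − 1,058,400| = 122,760 Hz = 122.76 kHz.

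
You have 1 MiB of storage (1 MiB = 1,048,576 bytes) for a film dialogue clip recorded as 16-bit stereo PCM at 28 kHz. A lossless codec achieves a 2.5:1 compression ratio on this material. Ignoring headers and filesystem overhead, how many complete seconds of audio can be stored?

23 seconds

Uncompressed byte rate = 28,000 × 2 × 2 = 112,000 bytes/s.
After 2.5:1 compression, effective rate ≈ 44800 bytes/s.
Capacity = 1 × 1,048,576 = 1,048,576 bytes.
1,048,576 / effective rate ≈ 23.41 s → 23 seconds.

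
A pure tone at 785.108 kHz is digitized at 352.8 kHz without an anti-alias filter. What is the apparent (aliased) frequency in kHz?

Nyquist = 352,800/2 = 176,400 Hz; 785,108 Hz exceeds it.
Alias = |785,108 − 2×352,800| = |785,108 − 705,600| = 79,508 Hz = 79.508 kHz.

79.508 kHz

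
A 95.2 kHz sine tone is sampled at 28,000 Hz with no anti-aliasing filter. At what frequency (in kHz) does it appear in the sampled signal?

11.2 kHz

Nyquist = 28,000/2 = 14,000 Hz; 95,200 Hz exceeds it.
Alias = |95,200 − 3×28,000| = |95,200 − 84,000| = 11,200 Hz = 11.2 kHz.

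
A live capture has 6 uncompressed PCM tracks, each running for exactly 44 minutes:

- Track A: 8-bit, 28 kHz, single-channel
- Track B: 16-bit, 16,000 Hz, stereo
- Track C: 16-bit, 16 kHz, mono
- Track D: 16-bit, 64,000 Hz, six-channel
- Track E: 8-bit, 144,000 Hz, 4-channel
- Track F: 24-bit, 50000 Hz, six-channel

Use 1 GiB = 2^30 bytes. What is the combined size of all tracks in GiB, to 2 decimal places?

exactly 44 minutes = 2,640 s.
Track A: 28,000 × 2,640 × 1 × 1 = 73,920,000 bytes.
Track B: 16,000 × 2,640 × 2 × 2 = 168,960,000 bytes.
Track C: 16,000 × 2,640 × 2 × 1 = 84,480,000 bytes.
Track D: 64,000 × 2,640 × 2 × 6 = 2,027,520,000 bytes.
Track E: 144,000 × 2,640 × 1 × 4 = 1,520,640,000 bytes.
Track F: 50,000 × 2,640 × 3 × 6 = 2,376,000,000 bytes.
Total = 6,251,520,000 bytes = 5.82 GiB.

5.82 GiB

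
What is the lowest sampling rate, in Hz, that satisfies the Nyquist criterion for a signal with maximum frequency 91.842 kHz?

Minimum sample rate = 2 × 91,842 Hz = 183,684 Hz.

183,684 Hz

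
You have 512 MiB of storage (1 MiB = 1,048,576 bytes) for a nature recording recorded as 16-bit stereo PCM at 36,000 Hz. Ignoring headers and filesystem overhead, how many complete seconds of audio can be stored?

Uncompressed byte rate = 36,000 × 2 × 2 = 144,000 bytes/s.
Capacity = 512 × 1,048,576 = 536,870,912 bytes.
536,870,912 / 144,000 ≈ 3728.27 s → 3,728 seconds.

3,728 seconds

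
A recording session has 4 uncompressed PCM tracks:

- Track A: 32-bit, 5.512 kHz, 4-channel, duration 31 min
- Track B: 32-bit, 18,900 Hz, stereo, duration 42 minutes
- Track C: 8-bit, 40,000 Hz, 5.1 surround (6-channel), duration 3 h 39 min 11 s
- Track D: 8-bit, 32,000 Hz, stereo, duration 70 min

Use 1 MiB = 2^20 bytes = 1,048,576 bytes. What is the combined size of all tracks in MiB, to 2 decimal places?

3786.18 MiB

Track A: 31 min = 1,860 s; 5,512 × 1,860 × 4 × 4 = 164,037,120 bytes.
Track B: 42 minutes = 2,520 s; 18,900 × 2,520 × 4 × 2 = 381,024,000 bytes.
Track C: 3 h 39 min 11 s = 13,151 s; 40,000 × 13,151 × 1 × 6 = 3,156,240,000 bytes.
Track D: 70 min = 4,200 s; 32,000 × 4,200 × 1 × 2 = 268,800,000 bytes.
Total = 3,970,101,120 bytes = 3786.18 MiB.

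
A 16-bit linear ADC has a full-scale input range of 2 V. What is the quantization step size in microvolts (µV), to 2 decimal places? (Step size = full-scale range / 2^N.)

30.52 µV

2 V / 2^16 = 2 / 65,536 V = 30.52 µV.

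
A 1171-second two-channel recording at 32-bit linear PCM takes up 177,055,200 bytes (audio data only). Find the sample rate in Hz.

Bytes = sample_rate × seconds × bytes_per_sample × channels.
sample_rate = 177,055,200 / (1,171 × 4 × 2) = 177,055,200 / 9,368 = 18,900 Hz.

18,900 Hz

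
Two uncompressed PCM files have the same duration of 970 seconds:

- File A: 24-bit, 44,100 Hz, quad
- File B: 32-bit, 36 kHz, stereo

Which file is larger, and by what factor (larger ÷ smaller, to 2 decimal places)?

File A, by a factor of 1.84

File A: 44,100 × 3 × 4 = 529,200 bytes/s.
File B: 36,000 × 4 × 2 = 288,000 bytes/s.
File A is larger; ratio = 513,324,000 / 279,360,000 = 1.84.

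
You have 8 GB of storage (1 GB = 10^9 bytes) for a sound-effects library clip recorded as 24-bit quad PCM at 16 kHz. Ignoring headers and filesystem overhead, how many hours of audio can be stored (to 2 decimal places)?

11.57 hours

Uncompressed byte rate = 16,000 × 3 × 4 = 192,000 bytes/s.
Capacity = 8 × 1,000,000,000 = 8,000,000,000 bytes.
8,000,000,000 / 192,000 ≈ 41666.67 s → 11.57 hours.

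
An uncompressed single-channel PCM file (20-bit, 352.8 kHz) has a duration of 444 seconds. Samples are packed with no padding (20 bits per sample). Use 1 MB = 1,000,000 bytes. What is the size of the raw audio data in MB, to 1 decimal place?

391.6 MB

Bits = 352,800 × 444 × 20 × 1 = 3,132,864,000 bits = 391,608,000 bytes.
391,608,000 / 1,000,000 = 391.6 MB.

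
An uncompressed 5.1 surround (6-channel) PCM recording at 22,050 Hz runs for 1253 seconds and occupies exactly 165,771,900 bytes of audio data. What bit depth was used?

Bytes per sample = 165,771,900 / (22,050 × 1,253 × 6) = 165,771,900 / 165,771,900 = 1.
Bit depth = 1 × 8 = 8 bits.

8 bits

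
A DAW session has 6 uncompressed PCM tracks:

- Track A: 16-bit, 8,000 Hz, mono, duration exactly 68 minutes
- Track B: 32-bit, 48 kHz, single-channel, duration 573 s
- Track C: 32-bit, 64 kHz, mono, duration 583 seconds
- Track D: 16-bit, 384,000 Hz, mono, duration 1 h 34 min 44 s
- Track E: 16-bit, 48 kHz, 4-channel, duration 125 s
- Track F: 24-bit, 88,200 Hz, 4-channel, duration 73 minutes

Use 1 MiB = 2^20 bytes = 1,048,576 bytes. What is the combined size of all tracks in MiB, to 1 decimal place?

8939.4 MiB

Track A: exactly 68 minutes = 4,080 s; 8,000 × 4,080 × 2 × 1 = 65,280,000 bytes.
Track B: 48,000 × 573 × 4 × 1 = 110,016,000 bytes.
Track C: 64,000 × 583 × 4 × 1 = 149,248,000 bytes.
Track D: 1 h 34 min 44 s = 5,684 s; 384,000 × 5,684 × 2 × 1 = 4,365,312,000 bytes.
Track E: 48,000 × 125 × 2 × 4 = 48,000,000 bytes.
Track F: 73 minutes = 4,380 s; 88,200 × 4,380 × 3 × 4 = 4,635,792,000 bytes.
Total = 9,373,648,000 bytes = 8939.4 MiB.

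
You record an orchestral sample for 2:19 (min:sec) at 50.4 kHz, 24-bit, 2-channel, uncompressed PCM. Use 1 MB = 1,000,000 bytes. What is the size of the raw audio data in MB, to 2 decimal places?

42.03 MB

Duration = 2:19 (min:sec) = 139 s.
Bytes = 50,400 samples/s × 139 s × 3 bytes/sample × 2 ch = 42,033,600 bytes.
42,033,600 / 1,000,000 = 42.03 MB.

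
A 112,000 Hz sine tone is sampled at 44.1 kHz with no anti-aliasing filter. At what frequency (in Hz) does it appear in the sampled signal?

Nyquist = 44,100/2 = 22,050 Hz; 112,000 Hz exceeds it.
Alias = |112,000 − 3×44,100| = |112,000 − 132,300| = 20,300 Hz.

20,300 Hz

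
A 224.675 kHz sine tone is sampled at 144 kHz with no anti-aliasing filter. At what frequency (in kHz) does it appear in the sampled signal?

63.325 kHz

Nyquist = 144,000/2 = 72,000 Hz; 224,675 Hz exceeds it.
Alias = |224,675 − 2×144,000| = |224,675 − 288,000| = 63,325 Hz = 63.325 kHz.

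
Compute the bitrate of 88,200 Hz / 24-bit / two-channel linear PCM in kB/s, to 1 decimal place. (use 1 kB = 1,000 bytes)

Bit rate = 88,200 × 24 × 2 = 4,233,600 bits/s.
4,233,600 / 8 = 529,200 B/s = 529.2 kB/s.

529.2 kB/s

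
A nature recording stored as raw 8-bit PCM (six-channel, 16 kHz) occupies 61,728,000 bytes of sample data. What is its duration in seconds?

Byte rate = 16,000 × 1 × 6 = 96,000 bytes/s.
Duration = 61,728,000 / 96,000 = 643 s.

643 seconds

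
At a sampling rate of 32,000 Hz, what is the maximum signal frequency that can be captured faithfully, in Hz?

16,000 Hz

Nyquist frequency = sample rate / 2 = 32,000 / 2 = 16,000 Hz.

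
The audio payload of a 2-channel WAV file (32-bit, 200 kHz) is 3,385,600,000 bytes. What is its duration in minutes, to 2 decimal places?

Byte rate = 200,000 × 4 × 2 = 1,600,000 bytes/s.
Duration = 3,385,600,000 / 1,600,000 = 2,116 s.
2,116 s / 60 = 35.27 minutes.

35.27 minutes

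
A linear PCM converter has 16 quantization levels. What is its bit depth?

log2(16) = 4.

4 bits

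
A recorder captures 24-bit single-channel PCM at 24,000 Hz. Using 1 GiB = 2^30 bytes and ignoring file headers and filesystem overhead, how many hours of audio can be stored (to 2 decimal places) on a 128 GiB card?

530.24 hours

Uncompressed byte rate = 24,000 × 3 × 1 = 72,000 bytes/s.
Capacity = 128 × 1,073,741,824 = 137,438,953,472 bytes.
137,438,953,472 / 72,000 ≈ 1908874.35 s → 530.24 hours.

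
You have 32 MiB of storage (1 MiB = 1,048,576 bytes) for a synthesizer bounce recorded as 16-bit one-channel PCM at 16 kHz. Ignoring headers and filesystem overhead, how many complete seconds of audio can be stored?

Uncompressed byte rate = 16,000 × 2 × 1 = 32,000 bytes/s.
Capacity = 32 × 1,048,576 = 33,554,432 bytes.
33,554,432 / 32,000 ≈ 1048.58 s → 1,048 seconds.

1,048 seconds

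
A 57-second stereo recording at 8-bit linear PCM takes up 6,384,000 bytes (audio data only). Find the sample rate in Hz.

Bytes = sample_rate × seconds × bytes_per_sample × channels.
sample_rate = 6,384,000 / (57 × 1 × 2) = 6,384,000 / 114 = 56,000 Hz.

56,000 Hz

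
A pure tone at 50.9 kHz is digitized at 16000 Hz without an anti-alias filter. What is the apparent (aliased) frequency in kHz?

Nyquist = 16,000/2 = 8,000 Hz; 50,900 Hz exceeds it.
Alias = |50,900 − 3×16,000| = |50,900 − 48,000| = 2,900 Hz = 2.9 kHz.

2.9 kHz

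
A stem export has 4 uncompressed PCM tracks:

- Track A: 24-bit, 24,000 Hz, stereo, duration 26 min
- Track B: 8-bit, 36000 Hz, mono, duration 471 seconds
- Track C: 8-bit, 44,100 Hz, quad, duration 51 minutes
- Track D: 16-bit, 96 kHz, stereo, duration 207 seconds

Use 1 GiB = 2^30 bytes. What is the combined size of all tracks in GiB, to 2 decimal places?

Track A: 26 min = 1,560 s; 24,000 × 1,560 × 3 × 2 = 224,640,000 bytes.
Track B: 36,000 × 471 × 1 × 1 = 16,956,000 bytes.
Track C: 51 minutes = 3,060 s; 44,100 × 3,060 × 1 × 4 = 539,784,000 bytes.
Track D: 96,000 × 207 × 2 × 2 = 79,488,000 bytes.
Total = 860,868,000 bytes = 0.80 GiB.

0.80 GiB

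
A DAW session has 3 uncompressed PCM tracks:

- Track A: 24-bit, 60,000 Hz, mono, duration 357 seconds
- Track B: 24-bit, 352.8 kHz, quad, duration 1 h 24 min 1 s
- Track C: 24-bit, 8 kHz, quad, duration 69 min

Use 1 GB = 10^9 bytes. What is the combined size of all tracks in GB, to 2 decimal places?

Track A: 60,000 × 357 × 3 × 1 = 64,260,000 bytes.
Track B: 1 h 24 min 1 s = 5,041 s; 352,800 × 5,041 × 3 × 4 = 21,341,577,600 bytes.
Track C: 69 min = 4,140 s; 8,000 × 4,140 × 3 × 4 = 397,440,000 bytes.
Total = 21,803,277,600 bytes = 21.80 GB.

21.80 GB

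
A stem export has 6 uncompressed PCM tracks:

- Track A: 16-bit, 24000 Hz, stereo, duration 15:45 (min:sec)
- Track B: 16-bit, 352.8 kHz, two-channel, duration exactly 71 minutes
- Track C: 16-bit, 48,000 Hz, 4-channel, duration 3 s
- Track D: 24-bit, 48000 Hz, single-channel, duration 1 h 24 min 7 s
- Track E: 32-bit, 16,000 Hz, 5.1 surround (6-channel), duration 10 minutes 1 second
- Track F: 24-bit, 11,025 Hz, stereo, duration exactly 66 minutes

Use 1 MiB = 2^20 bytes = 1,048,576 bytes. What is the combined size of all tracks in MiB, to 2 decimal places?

Track A: 15:45 (min:sec) = 945 s; 24,000 × 945 × 2 × 2 = 90,720,000 bytes.
Track B: exactly 71 minutes = 4,260 s; 352,800 × 4,260 × 2 × 2 = 6,011,712,000 bytes.
Track C: 48,000 × 3 × 2 × 4 = 1,152,000 bytes.
Track D: 1 h 24 min 7 s = 5,047 s; 48,000 × 5,047 × 3 × 1 = 726,768,000 bytes.
Track E: 10 minutes 1 second = 601 s; 16,000 × 601 × 4 × 6 = 230,784,000 bytes.
Track F: exactly 66 minutes = 3,960 s; 11,025 × 3,960 × 3 × 2 = 261,954,000 bytes.
Total = 7,323,090,000 bytes = 6983.84 MiB.

6983.84 MiB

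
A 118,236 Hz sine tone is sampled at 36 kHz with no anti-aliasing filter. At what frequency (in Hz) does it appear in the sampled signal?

Nyquist = 36,000/2 = 18,000 Hz; 118,236 Hz exceeds it.
Alias = |118,236 − 3×36,000| = |118,236 − 108,000| = 10,236 Hz.

10,236 Hz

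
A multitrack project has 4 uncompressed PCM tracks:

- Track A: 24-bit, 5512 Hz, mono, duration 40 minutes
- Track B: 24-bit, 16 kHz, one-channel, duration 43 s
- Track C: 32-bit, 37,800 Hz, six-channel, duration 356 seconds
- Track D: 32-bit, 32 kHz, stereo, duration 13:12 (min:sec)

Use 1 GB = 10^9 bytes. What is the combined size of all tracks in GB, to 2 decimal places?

Track A: 40 minutes = 2,400 s; 5,512 × 2,400 × 3 × 1 = 39,686,400 bytes.
Track B: 16,000 × 43 × 3 × 1 = 2,064,000 bytes.
Track C: 37,800 × 356 × 4 × 6 = 322,963,200 bytes.
Track D: 13:12 (min:sec) = 792 s; 32,000 × 792 × 4 × 2 = 202,752,000 bytes.
Total = 567,465,600 bytes = 0.57 GB.

0.57 GB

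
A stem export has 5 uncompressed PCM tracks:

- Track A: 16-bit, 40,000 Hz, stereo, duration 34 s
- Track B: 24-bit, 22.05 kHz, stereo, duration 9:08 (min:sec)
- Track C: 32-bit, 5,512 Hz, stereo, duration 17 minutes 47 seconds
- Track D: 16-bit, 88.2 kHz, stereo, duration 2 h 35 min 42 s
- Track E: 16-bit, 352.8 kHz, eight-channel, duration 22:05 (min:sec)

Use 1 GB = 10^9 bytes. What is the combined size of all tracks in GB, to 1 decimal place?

10.9 GB

Track A: 40,000 × 34 × 2 × 2 = 5,440,000 bytes.
Track B: 9:08 (min:sec) = 548 s; 22,050 × 548 × 3 × 2 = 72,500,400 bytes.
Track C: 17 minutes 47 seconds = 1,067 s; 5,512 × 1,067 × 4 × 2 = 47,050,432 bytes.
Track D: 2 h 35 min 42 s = 9,342 s; 88,200 × 9,342 × 2 × 2 = 3,295,857,600 bytes.
Track E: 22:05 (min:sec) = 1,325 s; 352,800 × 1,325 × 2 × 8 = 7,479,360,000 bytes.
Total = 10,900,208,432 bytes = 10.9 GB.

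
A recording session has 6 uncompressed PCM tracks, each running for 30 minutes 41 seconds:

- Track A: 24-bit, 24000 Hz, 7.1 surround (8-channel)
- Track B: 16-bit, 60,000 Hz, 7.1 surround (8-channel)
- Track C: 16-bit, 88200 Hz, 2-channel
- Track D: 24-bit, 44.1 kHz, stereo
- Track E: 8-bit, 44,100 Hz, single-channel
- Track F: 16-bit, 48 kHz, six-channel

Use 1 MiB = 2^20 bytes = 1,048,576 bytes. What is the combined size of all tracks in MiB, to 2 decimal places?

4869.47 MiB

30 minutes 41 seconds = 1,841 s.
Track A: 24,000 × 1,841 × 3 × 8 = 1,060,416,000 bytes.
Track B: 60,000 × 1,841 × 2 × 8 = 1,767,360,000 bytes.
Track C: 88,200 × 1,841 × 2 × 2 = 649,504,800 bytes.
Track D: 44,100 × 1,841 × 3 × 2 = 487,128,600 bytes.
Track E: 44,100 × 1,841 × 1 × 1 = 81,188,100 bytes.
Track F: 48,000 × 1,841 × 2 × 6 = 1,060,416,000 bytes.
Total = 5,106,013,500 bytes = 4869.47 MiB.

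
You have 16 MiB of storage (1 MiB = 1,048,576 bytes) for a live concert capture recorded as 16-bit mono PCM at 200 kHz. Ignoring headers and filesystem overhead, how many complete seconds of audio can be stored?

41 seconds

Uncompressed byte rate = 200,000 × 2 × 1 = 400,000 bytes/s.
Capacity = 16 × 1,048,576 = 16,777,216 bytes.
16,777,216 / 400,000 ≈ 41.94 s → 41 seconds.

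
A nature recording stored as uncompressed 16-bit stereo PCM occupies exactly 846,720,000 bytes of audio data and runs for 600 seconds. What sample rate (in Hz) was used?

352,800 Hz

Bytes = sample_rate × seconds × bytes_per_sample × channels.
sample_rate = 846,720,000 / (600 × 2 × 2) = 846,720,000 / 2,400 = 352,800 Hz.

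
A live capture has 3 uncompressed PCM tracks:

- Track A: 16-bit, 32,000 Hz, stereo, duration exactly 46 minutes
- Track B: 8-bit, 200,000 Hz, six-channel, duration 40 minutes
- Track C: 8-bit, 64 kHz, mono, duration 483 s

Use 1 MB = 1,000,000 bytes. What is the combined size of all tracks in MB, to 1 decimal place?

3264.2 MB

Track A: exactly 46 minutes = 2,760 s; 32,000 × 2,760 × 2 × 2 = 353,280,000 bytes.
Track B: 40 minutes = 2,400 s; 200,000 × 2,400 × 1 × 6 = 2,880,000,000 bytes.
Track C: 64,000 × 483 × 1 × 1 = 30,912,000 bytes.
Total = 3,264,192,000 bytes = 3264.2 MB.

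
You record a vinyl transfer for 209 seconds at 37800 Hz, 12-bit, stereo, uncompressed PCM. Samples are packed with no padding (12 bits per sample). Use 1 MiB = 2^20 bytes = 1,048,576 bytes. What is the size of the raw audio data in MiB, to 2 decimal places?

22.60 MiB

Bits = 37,800 × 209 × 12 × 2 = 189,604,800 bits = 23,700,600 bytes.
23,700,600 / 1,048,576 = 22.60 MiB.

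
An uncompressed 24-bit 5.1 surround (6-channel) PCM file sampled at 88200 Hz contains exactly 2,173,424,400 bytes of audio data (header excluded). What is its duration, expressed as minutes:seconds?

22:49

Byte rate = 88,200 × 3 × 6 = 1,587,600 bytes/s.
Duration = 2,173,424,400 / 1,587,600 = 1,369 s.
1,369 s = 22:49.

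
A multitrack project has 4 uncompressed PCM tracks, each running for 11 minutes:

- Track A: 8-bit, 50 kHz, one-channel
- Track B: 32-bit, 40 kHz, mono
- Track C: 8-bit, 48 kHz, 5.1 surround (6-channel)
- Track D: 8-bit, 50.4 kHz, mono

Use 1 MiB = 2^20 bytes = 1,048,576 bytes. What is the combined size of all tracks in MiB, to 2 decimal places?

345.18 MiB

11 minutes = 660 s.
Track A: 50,000 × 660 × 1 × 1 = 33,000,000 bytes.
Track B: 40,000 × 660 × 4 × 1 = 105,600,000 bytes.
Track C: 48,000 × 660 × 1 × 6 = 190,080,000 bytes.
Track D: 50,400 × 660 × 1 × 1 = 33,264,000 bytes.
Total = 361,944,000 bytes = 345.18 MiB.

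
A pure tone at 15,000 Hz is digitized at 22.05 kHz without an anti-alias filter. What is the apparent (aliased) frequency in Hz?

Nyquist = 22,050/2 = 11,025 Hz; 15,000 Hz exceeds it.
Alias = |15,000 − 1×22,050| = |15,000 − 22,050| = 7,050 Hz.

7,050 Hz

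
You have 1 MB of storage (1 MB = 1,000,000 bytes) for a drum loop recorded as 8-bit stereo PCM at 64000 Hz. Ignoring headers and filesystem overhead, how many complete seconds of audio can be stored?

7 seconds

Uncompressed byte rate = 64,000 × 1 × 2 = 128,000 bytes/s.
Capacity = 1 × 1,000,000 = 1,000,000 bytes.
1,000,000 / 128,000 ≈ 7.81 s → 7 seconds.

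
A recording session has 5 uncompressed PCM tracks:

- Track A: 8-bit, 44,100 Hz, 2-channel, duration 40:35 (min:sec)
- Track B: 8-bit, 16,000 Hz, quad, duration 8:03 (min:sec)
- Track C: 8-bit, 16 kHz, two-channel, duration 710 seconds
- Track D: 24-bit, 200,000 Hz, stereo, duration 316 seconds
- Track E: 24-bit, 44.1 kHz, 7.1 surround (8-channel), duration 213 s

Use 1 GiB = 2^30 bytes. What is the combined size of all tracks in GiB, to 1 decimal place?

Track A: 40:35 (min:sec) = 2,435 s; 44,100 × 2,435 × 1 × 2 = 214,767,000 bytes.
Track B: 8:03 (min:sec) = 483 s; 16,000 × 483 × 1 × 4 = 30,912,000 bytes.
Track C: 16,000 × 710 × 1 × 2 = 22,720,000 bytes.
Track D: 200,000 × 316 × 3 × 2 = 379,200,000 bytes.
Track E: 44,100 × 213 × 3 × 8 = 225,439,200 bytes.
Total = 873,038,200 bytes = 0.8 GiB.

0.8 GiB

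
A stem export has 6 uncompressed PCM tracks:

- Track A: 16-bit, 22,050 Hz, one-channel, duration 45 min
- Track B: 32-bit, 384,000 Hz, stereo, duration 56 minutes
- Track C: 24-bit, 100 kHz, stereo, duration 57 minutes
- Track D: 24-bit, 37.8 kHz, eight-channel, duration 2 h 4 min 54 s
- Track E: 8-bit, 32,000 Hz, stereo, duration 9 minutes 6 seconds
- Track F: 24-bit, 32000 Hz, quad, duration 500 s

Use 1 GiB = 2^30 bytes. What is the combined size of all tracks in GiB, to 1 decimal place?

Track A: 45 min = 2,700 s; 22,050 × 2,700 × 2 × 1 = 119,070,000 bytes.
Track B: 56 minutes = 3,360 s; 384,000 × 3,360 × 4 × 2 = 10,321,920,000 bytes.
Track C: 57 minutes = 3,420 s; 100,000 × 3,420 × 3 × 2 = 2,052,000,000 bytes.
Track D: 2 h 4 min 54 s = 7,494 s; 37,800 × 7,494 × 3 × 8 = 6,798,556,800 bytes.
Track E: 9 minutes 6 seconds = 546 s; 32,000 × 546 × 1 × 2 = 34,944,000 bytes.
Track F: 32,000 × 500 × 3 × 4 = 192,000,000 bytes.
Total = 19,518,490,800 bytes = 18.2 GiB.

18.2 GiB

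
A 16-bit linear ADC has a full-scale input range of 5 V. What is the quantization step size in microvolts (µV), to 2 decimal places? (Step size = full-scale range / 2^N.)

5 V / 2^16 = 5 / 65,536 V = 76.29 µV.

76.29 µV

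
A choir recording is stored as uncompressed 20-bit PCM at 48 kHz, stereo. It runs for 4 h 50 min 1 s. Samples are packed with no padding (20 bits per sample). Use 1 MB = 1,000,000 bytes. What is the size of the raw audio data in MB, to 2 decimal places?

4176.24 MB

Duration = 4 h 50 min 1 s = 17,401 s.
Bits = 48,000 × 17,401 × 20 × 2 = 33,409,920,000 bits = 4,176,240,000 bytes.
4,176,240,000 / 1,000,000 = 4176.24 MB.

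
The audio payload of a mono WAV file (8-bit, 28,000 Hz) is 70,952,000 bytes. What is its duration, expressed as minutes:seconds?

42:14

Byte rate = 28,000 × 1 × 1 = 28,000 bytes/s.
Duration = 70,952,000 / 28,000 = 2,534 s.
2,534 s = 42:14.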